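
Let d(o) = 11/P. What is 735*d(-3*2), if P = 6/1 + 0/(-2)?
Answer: 2695/2 ≈ 1347.5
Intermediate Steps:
P = 6 (P = 6*1 + 0*(-½) = 6 + 0 = 6)
d(o) = 11/6
735*d(-3*2) = 735*(11/6) = 2695/2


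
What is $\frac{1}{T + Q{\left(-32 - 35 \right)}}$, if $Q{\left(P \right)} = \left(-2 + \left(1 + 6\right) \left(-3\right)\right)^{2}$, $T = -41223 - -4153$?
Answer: $- \frac{1}{36541} \approx -2.7367 \cdot 10^{-5}$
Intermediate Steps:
$T = -37070$ ($T = -41223 + 4153 = -37070$)
$Q{\left(P \right)} = 529$ ($Q{\left(P \right)} = \left(-2 + 7 \left(-3\right)\right)^{2} = \left(-2 - 21\right)^{2} = \left(-23\right)^{2} = 529$)
$\frac{1}{T + Q{\left(-32 - 35 \right)}} = \frac{1}{-37070 + 529} = \frac{1}{-36541} = - \frac{1}{36541}$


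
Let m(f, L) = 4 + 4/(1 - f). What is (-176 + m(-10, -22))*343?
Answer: -647584/11 ≈ -58871.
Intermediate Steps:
(-176 + m(-10, -22))*343 = (-176 + 4*(-2 - 10)/(-1 - 10))*343 = (-176 + 4*(-12)/(-11))*343 = (-176 + 4*(-1/11)*(-12))*343 = (-176 + 48/11)*343 = -1888/11*343 = -647584/11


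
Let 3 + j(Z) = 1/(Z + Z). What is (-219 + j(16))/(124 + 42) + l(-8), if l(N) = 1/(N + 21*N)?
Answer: -78465/58432 ≈ -1.3428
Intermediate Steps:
j(Z) = -3 + 1/(2*Z) (j(Z) = -3 + 1/(Z + Z) = -3 + 1/(2*Z))
l(N) = 1/(22*N)
(-219 + j(16))/(124 + 42) + l(-8) = (-219 + (-3 + (1/2)/16))/(124 + 42) + (1/22)/(-8) = (-219 + (-3 + (1/2)*(1/16)))/166 + (1/22)*(-1/8) = (-219 + (-3 + 1/32))*(1/166) - 1/176 = (-219 - 95/32)*(1/166) - 1/176 = -7103/32*1/166 - 1/176 = -7103/5312 - 1/176 = -78465/58432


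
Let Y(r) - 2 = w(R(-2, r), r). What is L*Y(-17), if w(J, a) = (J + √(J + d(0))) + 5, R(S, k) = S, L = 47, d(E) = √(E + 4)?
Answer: 235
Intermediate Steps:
d(E) = √(4 + E)
w(J, a) = 5 + J + √(2 + J) (w(J, a) = (J + √(J + √(4 + 0))) + 5 = (J + √(J + √4)) + 5 = (J + √(J + 2)) + 5 = (J + √(2 + J)) + 5 = 5 + J + √(2 + J))
Y(r) = 5 (Y(r) = 2 + (5 - 2 + √(2 - 2)) = 2 + (5 - 2 + √0) = 2 + (5 - 2 + 0) = 2 + 3 = 5)
L*Y(-17) = 47*5 = 235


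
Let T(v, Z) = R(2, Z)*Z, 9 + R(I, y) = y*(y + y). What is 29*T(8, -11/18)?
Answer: 426503/2916 ≈ 146.26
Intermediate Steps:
R(I, y) = -9 + 2*y² (R(I, y) = -9 + y*(y + y) = -9 + y*(2*y) = -9 + 2*y²)
T(v, Z) = Z*(-9 + 2*Z²) (T(v, Z) = (-9 + 2*Z²)*Z = Z*(-9 + 2*Z²))
29*T(8, -11/18) = 29*((-11/18)*(-9 + 2*(-11/18)²)) = 29*((-11*1/18)*(-9 + 2*(-11*1/18)²)) = 29*(-11*(-9 + 2*(-11/18)²)/18) = 29*(-11*(-9 + 2*(121/324))/18) = 29*(-11*(-9 + 121/162)/18) = 29*(-11/18*(-1337/162)) = 29*(14707/2916) = 426503/2916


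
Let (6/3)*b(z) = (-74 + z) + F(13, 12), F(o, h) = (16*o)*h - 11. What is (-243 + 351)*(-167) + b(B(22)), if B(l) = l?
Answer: -33639/2 ≈ -16820.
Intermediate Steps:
F(o, h) = -11 + 16*h*o (F(o, h) = 16*h*o - 11 = -11 + 16*h*o)
b(z) = 2411/2 + z/2 (b(z) = ((-74 + z) + (-11 + 16*12*13))/2 = ((-74 + z) + (-11 + 2496))/2 = ((-74 + z) + 2485)/2 = (2411 + z)/2 = 2411/2 + z/2)
(-243 + 351)*(-167) + b(B(22)) = (-243 + 351)*(-167) + (2411/2 + (½)*22) = 108*(-167) + (2411/2 + 11) = -18036 + 2433/2 = -33639/2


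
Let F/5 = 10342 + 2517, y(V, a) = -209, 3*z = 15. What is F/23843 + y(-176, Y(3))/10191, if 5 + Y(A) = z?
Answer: 650247158/242984013 ≈ 2.6761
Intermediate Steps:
z = 5 (z = (1/3)*15 = 5)
Y(A) = 0 (Y(A) = -5 + 5 = 0)
F = 64295 (F = 5*(10342 + 2517) = 5*12859 = 64295)
F/23843 + y(-176, Y(3))/10191 = 64295/23843 - 209/10191 = 650247158/242984013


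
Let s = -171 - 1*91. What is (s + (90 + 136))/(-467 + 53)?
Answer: 2/23 ≈ 0.086957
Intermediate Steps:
s = -262 (s = -171 - 91 = -262)
(s + (90 + 136))/(-467 + 53) = (-262 + (90 + 136))/(-467 + 53) = (-262 + 226)/(-414) = -36*(-1/414) = 2/23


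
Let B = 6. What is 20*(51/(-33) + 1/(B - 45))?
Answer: -13480/429 ≈ -31.422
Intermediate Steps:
20*(51/(-33) + 1/(B - 45)) = 20*(51/(-33) + 1/(6 - 45)) = 20*(51*(-1/33) + 1/(-39)) = 20*(-17/11 - 1/39) = 20*(-674/429) = -13480/429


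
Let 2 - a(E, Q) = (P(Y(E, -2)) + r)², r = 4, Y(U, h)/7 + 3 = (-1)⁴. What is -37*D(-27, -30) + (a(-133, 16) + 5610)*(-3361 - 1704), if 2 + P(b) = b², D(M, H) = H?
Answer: 170144590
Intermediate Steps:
Y(U, h) = -14 (Y(U, h) = -21 + 7*(-1)⁴ = -21 + 7*1 = -21 + 7 = -14)
P(b) = -2 + b²
a(E, Q) = -39202 (a(E, Q) = 2 - ((-2 + (-14)²) + 4)² = 2 - ((-2 + 196) + 4)² = 2 - (194 + 4)² = 2 - 1*198² = 2 - 1*39204 = 2 - 39204 = -39202)
-37*D(-27, -30) + (a(-133, 16) + 5610)*(-3361 - 1704) = -37*(-30) + (-39202 + 5610)*(-3361 - 1704) = 1110 - 33592*(-5065) = 1110 + 170143480 = 170144590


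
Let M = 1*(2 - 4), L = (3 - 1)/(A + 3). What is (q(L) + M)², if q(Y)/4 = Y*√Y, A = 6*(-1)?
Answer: -20/27 + 32*I*√6/9 ≈ -0.74074 + 8.7093*I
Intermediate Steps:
A = -6
L = -⅔ (L = (3 - 1)/(-6 + 3) = 2/(-3) = 2*(-⅓) = -⅔ ≈ -0.66667)
q(Y) = 4*Y^(3/2) (q(Y) = 4*(Y*√Y) = 4*Y^(3/2))
M = -2 (M = 1*(-2) = -2)
(q(L) + M)² = (4*(-⅔)^(3/2) - 2)² = (4*(-2*I*√6/9) - 2)² = (-8*I*√6/9 - 2)² = (-2 - 8*I*√6/9)²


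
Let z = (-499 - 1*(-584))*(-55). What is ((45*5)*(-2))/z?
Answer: 18/187 ≈ 0.096257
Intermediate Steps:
z = -4675 (z = (-499 + 584)*(-55) = 85*(-55) = -4675)
((45*5)*(-2))/z = ((45*5)*(-2))/(-4675) = (225*(-2))*(-1/4675) = -450*(-1/4675) = 18/187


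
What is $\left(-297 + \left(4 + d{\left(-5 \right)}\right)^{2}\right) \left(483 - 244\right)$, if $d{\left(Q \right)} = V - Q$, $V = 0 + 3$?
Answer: $-36567$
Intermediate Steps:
$V = 3$
$d{\left(Q \right)} = 3 - Q$
$\left(-297 + \left(4 + d{\left(-5 \right)}\right)^{2}\right) \left(483 - 244\right) = \left(-297 + \left(4 + \left(3 - -5\right)\right)^{2}\right) \left(483 - 244\right) = \left(-297 + \left(4 + \left(3 + 5\right)\right)^{2}\right) 239 = \left(-297 + \left(4 + 8\right)^{2}\right) 239 = \left(-297 + 12^{2}\right) 239 = \left(-297 + 144\right) 239 = \left(-153\right) 239 = -36567$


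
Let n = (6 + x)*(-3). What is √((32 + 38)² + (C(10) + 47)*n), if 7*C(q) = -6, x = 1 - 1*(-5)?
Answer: 4*√9919/7 ≈ 56.911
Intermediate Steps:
x = 6 (x = 1 + 5 = 6)
C(q) = -6/7 (C(q) = (⅐)*(-6) = -6/7)
n = -36 (n = (6 + 6)*(-3) = 12*(-3) = -36)
√((32 + 38)² + (C(10) + 47)*n) = √((32 + 38)² + (-6/7 + 47)*(-36)) = √(70² + (323/7)*(-36)) = √(4900 - 11628/7) = √(22672/7) = 4*√9919/7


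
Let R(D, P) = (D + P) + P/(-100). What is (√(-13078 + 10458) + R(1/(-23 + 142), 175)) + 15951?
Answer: 7675147/476 + 2*I*√655 ≈ 16124.0 + 51.186*I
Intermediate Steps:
R(D, P) = D + 99*P/100 (R(D, P) = (D + P) + P*(-1/100) = (D + P) - P/100 = D + 99*P/100)
(√(-13078 + 10458) + R(1/(-23 + 142), 175)) + 15951 = (√(-13078 + 10458) + (1/(-23 + 142) + (99/100)*175)) + 15951 = (√(-2620) + (1/119 + 693/4)) + 15951 = (2*I*√655 + (1/119 + 693/4)) + 15951 = (2*I*√655 + 82471/476) + 15951 = (82471/476 + 2*I*√655) + 15951 = 7675147/476 + 2*I*√655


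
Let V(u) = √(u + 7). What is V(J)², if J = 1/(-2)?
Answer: 13/2 ≈ 6.5000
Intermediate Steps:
J = -½ ≈ -0.50000
V(u) = √(7 + u)
V(J)² = (√(7 - ½))² = (√(13/2))² = (√26/2)² = 13/2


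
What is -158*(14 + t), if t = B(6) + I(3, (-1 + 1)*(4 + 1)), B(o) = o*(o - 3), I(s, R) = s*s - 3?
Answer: -6004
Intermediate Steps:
I(s, R) = -3 + s² (I(s, R) = s² - 3 = -3 + s²)
B(o) = o*(-3 + o)
t = 24 (t = 6*(-3 + 6) + (-3 + 3²) = 6*3 + (-3 + 9) = 18 + 6 = 24)
-158*(14 + t) = -158*(14 + 24) = -158*38 = -6004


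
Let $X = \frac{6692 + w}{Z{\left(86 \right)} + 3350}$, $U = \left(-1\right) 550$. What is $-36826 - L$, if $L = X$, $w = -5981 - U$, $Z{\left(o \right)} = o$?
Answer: $- \frac{126535397}{3436} \approx -36826.0$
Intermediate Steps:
$U = -550$
$w = -5431$ ($w = -5981 - -550 = -5981 + 550 = -5431$)
$X = \frac{1261}{3436}$ ($X = \frac{6692 - 5431}{86 + 3350} = \frac{1261}{3436} \approx 0.367$)
$L = \frac{1261}{3436} \approx 0.367$
$-36826 - L = -36826 - \frac{1261}{3436} = - \frac{126535397}{3436}$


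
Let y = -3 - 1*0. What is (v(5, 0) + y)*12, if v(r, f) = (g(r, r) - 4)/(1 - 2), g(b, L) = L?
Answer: -48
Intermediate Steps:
y = -3 (y = -3 + 0 = -3)
v(r, f) = 4 - r (v(r, f) = (r - 4)/(1 - 2) = (-4 + r)/(-1) = (-4 + r)*(-1) = 4 - r)
(v(5, 0) + y)*12 = ((4 - 1*5) - 3)*12 = ((4 - 5) - 3)*12 = (-1 - 3)*12 = -4*12 = -48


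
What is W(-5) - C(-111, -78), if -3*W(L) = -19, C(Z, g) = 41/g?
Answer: 535/78 ≈ 6.8590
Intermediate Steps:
W(L) = 19/3 (W(L) = -⅓*(-19) = 19/3)
W(-5) - C(-111, -78) = 19/3 - 41/(-78) = 19/3 - 41*(-1)/78 = 19/3 - 1*(-41/78) = 19/3 + 41/78 = 535/78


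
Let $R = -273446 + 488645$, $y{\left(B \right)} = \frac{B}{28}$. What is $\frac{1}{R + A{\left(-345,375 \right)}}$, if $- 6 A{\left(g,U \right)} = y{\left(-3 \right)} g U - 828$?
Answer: $\frac{56}{11929497} \approx 4.6942 \cdot 10^{-6}$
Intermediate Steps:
$y{\left(B \right)} = \frac{B}{28}$ ($y{\left(B \right)} = B \frac{1}{28} = \frac{B}{28}$)
$R = 215199$
$A{\left(g,U \right)} = 138 + \frac{U g}{56}$ ($A{\left(g,U \right)} = - \frac{\frac{1}{28} \left(-3\right) g U - 828}{6} = - \frac{- \frac{3 g}{28} U - 828}{6} = - \frac{- \frac{3 U g}{28} - 828}{6} = - \frac{-828 - \frac{3 U g}{28}}{6} = 138 + \frac{U g}{56}$)
$\frac{1}{R + A{\left(-345,375 \right)}} = \frac{1}{215199 + \left(138 + \frac{1}{56} \cdot 375 \left(-345\right)\right)} = \frac{1}{215199 + \left(138 - \frac{129375}{56}\right)} = \frac{1}{215199 - \frac{121647}{56}} = \frac{1}{\frac{11929497}{56}} = \frac{56}{11929497}$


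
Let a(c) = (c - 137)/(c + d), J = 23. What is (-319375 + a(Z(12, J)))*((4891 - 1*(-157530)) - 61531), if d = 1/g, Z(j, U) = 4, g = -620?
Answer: -79886022145650/2479 ≈ -3.2225e+10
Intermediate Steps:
d = -1/620 (d = 1/(-620) = -1/620 ≈ -0.0016129)
a(c) = (-137 + c)/(-1/620 + c) (a(c) = (c - 137)/(c - 1/620) = (-137 + c)/(-1/620 + c))
(-319375 + a(Z(12, J)))*((4891 - 1*(-157530)) - 61531) = (-319375 + 620*(-137 + 4)/(-1 + 620*4))*((4891 - 1*(-157530)) - 61531) = (-319375 + 620*(-133)/(-1 + 2480))*((4891 + 157530) - 61531) = (-319375 + 620*(-133)/2479)*(162421 - 61531) = (-319375 + 620*(1/2479)*(-133))*100890 = (-319375 - 82460/2479)*100890 = -791813085/2479*100890 = -79886022145650/2479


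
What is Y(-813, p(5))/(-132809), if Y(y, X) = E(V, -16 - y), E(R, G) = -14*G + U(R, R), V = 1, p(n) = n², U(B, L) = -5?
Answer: 11163/132809 ≈ 0.084053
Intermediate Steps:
E(R, G) = -5 - 14*G (E(R, G) = -14*G - 5 = -5 - 14*G)
Y(y, X) = 219 + 14*y (Y(y, X) = -5 - 14*(-16 - y) = -5 + (224 + 14*y) = 219 + 14*y)
Y(-813, p(5))/(-132809) = (219 + 14*(-813))/(-132809) = (219 - 11382)*(-1/132809) = -11163*(-1/132809) = 11163/132809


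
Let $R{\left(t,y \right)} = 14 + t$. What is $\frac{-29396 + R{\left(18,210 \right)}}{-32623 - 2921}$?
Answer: $\frac{2447}{2962} \approx 0.82613$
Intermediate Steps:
$\frac{-29396 + R{\left(18,210 \right)}}{-32623 - 2921} = \frac{-29396 + \left(14 + 18\right)}{-32623 - 2921} = \frac{-29396 + 32}{-35544} = \left(-29364\right) \left(- \frac{1}{35544}\right) = \frac{2447}{2962}$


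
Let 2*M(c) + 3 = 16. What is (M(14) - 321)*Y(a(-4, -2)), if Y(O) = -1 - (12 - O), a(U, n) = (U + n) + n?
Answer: 13209/2 ≈ 6604.5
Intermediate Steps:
a(U, n) = U + 2*n
M(c) = 13/2 (M(c) = -3/2 + (½)*16 = -3/2 + 8 = 13/2)
Y(O) = -13 + O (Y(O) = -1 + (-12 + O) = -13 + O)
(M(14) - 321)*Y(a(-4, -2)) = (13/2 - 321)*(-13 + (-4 + 2*(-2))) = -629*(-13 + (-4 - 4))/2 = -629*(-13 - 8)/2 = -629/2*(-21) = 13209/2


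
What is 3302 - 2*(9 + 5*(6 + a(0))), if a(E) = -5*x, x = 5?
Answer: 3474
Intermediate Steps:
a(E) = -25 (a(E) = -5*5 = -25)
3302 - 2*(9 + 5*(6 + a(0))) = 3302 - 2*(9 + 5*(6 - 25)) = 3302 - 2*(9 + 5*(-19)) = 3302 - 2*(9 - 95) = 3302 - 2*(-86) = 3302 - 1*(-172) = 3302 + 172 = 3474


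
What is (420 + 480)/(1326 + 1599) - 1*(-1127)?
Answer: 14655/13 ≈ 1127.3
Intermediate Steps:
(420 + 480)/(1326 + 1599) - 1*(-1127) = 900/2925 + 1127 = 900*(1/2925) + 1127 = 4/13 + 1127 = 14655/13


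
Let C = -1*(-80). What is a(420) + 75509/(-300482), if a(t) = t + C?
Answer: 21452213/42926 ≈ 499.75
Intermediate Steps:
C = 80
a(t) = 80 + t (a(t) = t + 80 = 80 + t)
a(420) + 75509/(-300482) = (80 + 420) + 75509/(-300482) = 500 + 75509*(-1/300482) = 500 - 10787/42926 = 21452213/42926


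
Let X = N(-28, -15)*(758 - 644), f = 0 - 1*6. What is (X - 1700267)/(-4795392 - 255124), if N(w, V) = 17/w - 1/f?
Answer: 23804441/70707224 ≈ 0.33666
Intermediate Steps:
f = -6 (f = 0 - 6 = -6)
N(w, V) = 1/6 + 17/w (N(w, V) = 17/w - 1/(-6) = 17/w - 1*(-1/6) = 17/w + 1/6 = 1/6 + 17/w)
X = -703/14 (X = ((1/6)*(102 - 28)/(-28))*(758 - 644) = ((1/6)*(-1/28)*74)*114 = -37/84*114 = -703/14 ≈ -50.214)
(X - 1700267)/(-4795392 - 255124) = (-703/14 - 1700267)/(-4795392 - 255124) = -23804441/14/(-5050516) = -23804441/14*(-1/5050516) = 23804441/70707224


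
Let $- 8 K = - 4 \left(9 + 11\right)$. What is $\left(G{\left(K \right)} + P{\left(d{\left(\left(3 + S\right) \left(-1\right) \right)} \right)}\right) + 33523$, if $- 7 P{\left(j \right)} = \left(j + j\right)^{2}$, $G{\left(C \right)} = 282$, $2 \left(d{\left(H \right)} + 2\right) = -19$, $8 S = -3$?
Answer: $\frac{236106}{7} \approx 33729.0$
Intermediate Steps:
$S = - \frac{3}{8}$ ($S = \frac{1}{8} \left(-3\right) = - \frac{3}{8} \approx -0.375$)
$K = 10$ ($K = - \frac{\left(-4\right) \left(9 + 11\right)}{8} = - \frac{\left(-4\right) 20}{8} = \left(- \frac{1}{8}\right) \left(-80\right) = 10$)
$d{\left(H \right)} = - \frac{23}{2}$ ($d{\left(H \right)} = -2 + \frac{1}{2} \left(-19\right) = -2 - \frac{19}{2} = - \frac{23}{2}$)
$P{\left(j \right)} = - \frac{4 j^{2}}{7}$ ($P{\left(j \right)} = - \frac{\left(j + j\right)^{2}}{7} = - \frac{\left(2 j\right)^{2}}{7} = - \frac{4 j^{2}}{7}$)
$\left(G{\left(K \right)} + P{\left(d{\left(\left(3 + S\right) \left(-1\right) \right)} \right)}\right) + 33523 = \left(282 - \frac{4 \left(- \frac{23}{2}\right)^{2}}{7}\right) + 33523 = \left(282 - \frac{529}{7}\right) + 33523 = \frac{1445}{7} + 33523 = \frac{236106}{7}$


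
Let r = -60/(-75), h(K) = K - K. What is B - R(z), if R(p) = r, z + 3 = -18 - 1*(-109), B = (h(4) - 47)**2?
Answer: 11041/5 ≈ 2208.2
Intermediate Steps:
h(K) = 0
B = 2209 (B = (0 - 47)**2 = (-47)**2 = 2209)
z = 88 (z = -3 + (-18 - 1*(-109)) = -3 + (-18 + 109) = -3 + 91 = 88)
r = 4/5 (r = -60*(-1/75) = 4/5 ≈ 0.80000)
R(p) = 4/5
B - R(z) = 2209 - 1*4/5 = 2209 - 4/5 = 11041/5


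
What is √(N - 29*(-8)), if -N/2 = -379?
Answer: 3*√110 ≈ 31.464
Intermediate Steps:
N = 758 (N = -2*(-379) = 758)
√(N - 29*(-8)) = √(758 - 29*(-8)) = √(758 + 232) = √990 = 3*√110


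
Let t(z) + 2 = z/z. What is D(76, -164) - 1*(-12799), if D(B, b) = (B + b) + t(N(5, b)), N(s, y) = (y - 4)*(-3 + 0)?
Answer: 12710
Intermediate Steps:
N(s, y) = 12 - 3*y (N(s, y) = (-4 + y)*(-3) = 12 - 3*y)
t(z) = -1 (t(z) = -2 + z/z = -2 + 1 = -1)
D(B, b) = -1 + B + b (D(B, b) = (B + b) - 1 = -1 + B + b)
D(76, -164) - 1*(-12799) = (-1 + 76 - 164) - 1*(-12799) = -89 + 12799 = 12710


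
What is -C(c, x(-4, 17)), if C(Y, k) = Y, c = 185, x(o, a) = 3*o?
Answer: -185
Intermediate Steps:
-C(c, x(-4, 17)) = -1*185 = -185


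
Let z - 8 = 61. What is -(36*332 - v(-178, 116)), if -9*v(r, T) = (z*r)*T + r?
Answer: 1317322/9 ≈ 1.4637e+5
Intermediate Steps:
z = 69 (z = 8 + 61 = 69)
v(r, T) = -r/9 - 23*T*r/3 (v(r, T) = -((69*r)*T + r)/9 = -(69*T*r + r)/9 = -(r + 69*T*r)/9 = -r/9 - 23*T*r/3)
-(36*332 - v(-178, 116)) = -(36*332 - (-1)*(-178)*(1 + 69*116)/9) = -(11952 - (-1)*(-178)*(1 + 8004)/9) = -(11952 - (-1)*(-178)*8005/9) = -(11952 - 1*1424890/9) = -(11952 - 1424890/9) = -1*(-1317322/9) = 1317322/9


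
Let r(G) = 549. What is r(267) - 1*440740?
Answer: -440191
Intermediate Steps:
r(267) - 1*440740 = 549 - 1*440740 = 549 - 440740 = -440191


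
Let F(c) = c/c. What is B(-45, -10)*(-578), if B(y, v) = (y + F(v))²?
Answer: -1119008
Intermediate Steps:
F(c) = 1
B(y, v) = (1 + y)² (B(y, v) = (y + 1)² = (1 + y)²)
B(-45, -10)*(-578) = (1 - 45)²*(-578) = (-44)²*(-578) = 1936*(-578) = -1119008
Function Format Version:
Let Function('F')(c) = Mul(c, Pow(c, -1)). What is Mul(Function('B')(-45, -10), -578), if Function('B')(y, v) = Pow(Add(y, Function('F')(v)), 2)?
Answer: -1119008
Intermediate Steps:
Function('F')(c) = 1
Function('B')(y, v) = Pow(Add(1, y), 2) (Function('B')(y, v) = Pow(Add(y, 1), 2) = Pow(Add(1, y), 2))
Mul(Function('B')(-45, -10), -578) = Mul(Pow(Add(1, -45), 2), -578) = Mul(Pow(-44, 2), -578) = Mul(1936, -578) = -1119008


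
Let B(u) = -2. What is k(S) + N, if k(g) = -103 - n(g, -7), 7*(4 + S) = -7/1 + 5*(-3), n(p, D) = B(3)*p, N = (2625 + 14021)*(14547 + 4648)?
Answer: 2236638969/7 ≈ 3.1952e+8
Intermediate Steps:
N = 319519970 (N = 16646*19195 = 319519970)
n(p, D) = -2*p
S = -50/7 (S = -4 + (-7/1 + 5*(-3))/7 = -4 + (-7*1 - 15)/7 = -4 + (-7 - 15)/7 = -4 + (⅐)*(-22) = -4 - 22/7 = -50/7 ≈ -7.1429)
k(g) = -103 + 2*g (k(g) = -103 - (-2)*g = -103 + 2*g)
k(S) + N = (-103 + 2*(-50/7)) + 319519970 = (-103 - 100/7) + 319519970 = -821/7 + 319519970 = 2236638969/7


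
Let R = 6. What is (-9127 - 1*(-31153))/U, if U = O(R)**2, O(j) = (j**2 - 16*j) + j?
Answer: 3671/486 ≈ 7.5535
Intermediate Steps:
O(j) = j**2 - 15*j
U = 2916 (U = (6*(-15 + 6))**2 = (6*(-9))**2 = (-54)**2 = 2916)
(-9127 - 1*(-31153))/U = (-9127 - 1*(-31153))/2916 = (-9127 + 31153)*(1/2916) = 22026*(1/2916) = 3671/486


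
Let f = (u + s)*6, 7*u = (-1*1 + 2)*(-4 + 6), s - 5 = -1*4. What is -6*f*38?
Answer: -12312/7 ≈ -1758.9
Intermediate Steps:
s = 1 (s = 5 - 1*4 = 5 - 4 = 1)
u = 2/7 (u = ((-1*1 + 2)*(-4 + 6))/7 = ((-1 + 2)*2)/7 = (1*2)/7 = (⅐)*2 = 2/7 ≈ 0.28571)
f = 54/7 (f = (2/7 + 1)*6 = (9/7)*6 = 54/7 ≈ 7.7143)
-6*f*38 = -6*54/7*38 = -324/7*38 = -12312/7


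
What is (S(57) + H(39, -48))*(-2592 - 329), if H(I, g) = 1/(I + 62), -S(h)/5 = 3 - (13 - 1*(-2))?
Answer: -17704181/101 ≈ -1.7529e+5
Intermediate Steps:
S(h) = 60 (S(h) = -5*(3 - (13 - 1*(-2))) = -5*(3 - (13 + 2)) = -5*(3 - 1*15) = -5*(3 - 15) = -5*(-12) = 60)
H(I, g) = 1/(62 + I)
(S(57) + H(39, -48))*(-2592 - 329) = (60 + 1/(62 + 39))*(-2592 - 329) = (60 + 1/101)*(-2921) = (6061/101)*(-2921) = -17704181/101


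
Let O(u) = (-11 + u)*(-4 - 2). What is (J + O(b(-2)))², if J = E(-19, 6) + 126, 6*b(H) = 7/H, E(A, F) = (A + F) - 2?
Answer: 130321/4 ≈ 32580.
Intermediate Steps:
E(A, F) = -2 + A + F
b(H) = 7/(6*H) (b(H) = (7/H)/6 = 7/(6*H))
O(u) = 66 - 6*u (O(u) = (-11 + u)*(-6) = 66 - 6*u)
J = 111 (J = (-2 - 19 + 6) + 126 = -15 + 126 = 111)
(J + O(b(-2)))² = (111 + (66 - 7/(-2)))² = (111 + (66 - 7*(-1)/2))² = (111 + (66 - 6*(-7/12)))² = (111 + (66 + 7/2))² = (111 + 139/2)² = (361/2)² = 130321/4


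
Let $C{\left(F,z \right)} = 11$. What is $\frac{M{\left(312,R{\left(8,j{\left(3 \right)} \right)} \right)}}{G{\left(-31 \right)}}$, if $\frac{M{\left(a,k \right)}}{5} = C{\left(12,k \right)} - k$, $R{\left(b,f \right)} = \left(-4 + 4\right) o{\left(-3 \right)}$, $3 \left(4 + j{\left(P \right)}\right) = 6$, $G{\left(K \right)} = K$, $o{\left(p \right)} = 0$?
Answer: $- \frac{55}{31} \approx -1.7742$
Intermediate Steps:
$j{\left(P \right)} = -2$ ($j{\left(P \right)} = -4 + \frac{1}{3} \cdot 6 = -4 + 2 = -2$)
$R{\left(b,f \right)} = 0$ ($R{\left(b,f \right)} = \left(-4 + 4\right) 0 = 0 \cdot 0 = 0$)
$M{\left(a,k \right)} = 55 - 5 k$ ($M{\left(a,k \right)} = 5 \left(11 - k\right) = 55 - 5 k$)
$\frac{M{\left(312,R{\left(8,j{\left(3 \right)} \right)} \right)}}{G{\left(-31 \right)}} = \frac{55 - 0}{-31} = \left(55 + 0\right) \left(- \frac{1}{31}\right) = 55 \left(- \frac{1}{31}\right) = - \frac{55}{31}$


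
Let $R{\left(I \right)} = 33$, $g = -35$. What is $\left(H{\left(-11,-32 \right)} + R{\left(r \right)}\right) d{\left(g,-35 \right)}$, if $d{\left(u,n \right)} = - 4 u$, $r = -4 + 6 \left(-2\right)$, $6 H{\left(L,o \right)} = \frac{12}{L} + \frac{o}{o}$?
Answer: $\frac{152390}{33} \approx 4617.9$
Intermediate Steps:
$H{\left(L,o \right)} = \frac{1}{6} + \frac{2}{L}$ ($H{\left(L,o \right)} = \frac{\frac{12}{L} + \frac{o}{o}}{6} = \frac{\frac{12}{L} + 1}{6} = \frac{1 + \frac{12}{L}}{6} = \frac{1}{6} + \frac{2}{L}$)
$r = -16$ ($r = -4 - 12 = -16$)
$\left(H{\left(-11,-32 \right)} + R{\left(r \right)}\right) d{\left(g,-35 \right)} = \left(\frac{12 - 11}{6 \left(-11\right)} + 33\right) \left(\left(-4\right) \left(-35\right)\right) = \left(\frac{1}{6} \left(- \frac{1}{11}\right) 1 + 33\right) 140 = \left(- \frac{1}{66} + 33\right) 140 = \frac{2177}{66} \cdot 140 = \frac{152390}{33}$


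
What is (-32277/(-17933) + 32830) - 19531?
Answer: 238523244/17933 ≈ 13301.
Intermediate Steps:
(-32277/(-17933) + 32830) - 19531 = (-32277*(-1/17933) + 32830) - 19531 = (32277/17933 + 32830) - 19531 = 588772667/17933 - 19531 = 238523244/17933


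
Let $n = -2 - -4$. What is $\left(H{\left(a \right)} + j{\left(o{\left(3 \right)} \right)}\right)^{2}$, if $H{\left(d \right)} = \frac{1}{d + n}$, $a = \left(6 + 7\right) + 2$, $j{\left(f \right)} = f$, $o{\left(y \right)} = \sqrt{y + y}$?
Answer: $\frac{1735}{289} + \frac{2 \sqrt{6}}{17} \approx 6.2916$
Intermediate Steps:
$n = 2$ ($n = -2 + 4 = 2$)
$o{\left(y \right)} = \sqrt{2} \sqrt{y}$ ($o{\left(y \right)} = \sqrt{2 y} = \sqrt{2} \sqrt{y}$)
$a = 15$ ($a = 13 + 2 = 15$)
$H{\left(d \right)} = \frac{1}{2 + d}$ ($H{\left(d \right)} = \frac{1}{d + 2} = \frac{1}{2 + d}$)
$\left(H{\left(a \right)} + j{\left(o{\left(3 \right)} \right)}\right)^{2} = \left(\frac{1}{2 + 15} + \sqrt{2} \sqrt{3}\right)^{2} = \left(\frac{1}{17} + \sqrt{6}\right)^{2}$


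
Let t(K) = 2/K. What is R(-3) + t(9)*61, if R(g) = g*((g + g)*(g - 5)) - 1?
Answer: -1183/9 ≈ -131.44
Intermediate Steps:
R(g) = -1 + 2*g**2*(-5 + g) (R(g) = g*((2*g)*(-5 + g)) - 1 = g*(2*g*(-5 + g)) - 1 = 2*g**2*(-5 + g) - 1 = -1 + 2*g**2*(-5 + g))
R(-3) + t(9)*61 = (-1 - 10*(-3)**2 + 2*(-3)**3) + (2/9)*61 = (-1 - 10*9 + 2*(-27)) + (2*(1/9))*61 = (-1 - 90 - 54) + (2/9)*61 = -145 + 122/9 = -1183/9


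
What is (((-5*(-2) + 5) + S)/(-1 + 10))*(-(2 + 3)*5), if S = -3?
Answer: -100/3 ≈ -33.333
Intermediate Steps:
(((-5*(-2) + 5) + S)/(-1 + 10))*(-(2 + 3)*5) = (((-5*(-2) + 5) - 3)/(-1 + 10))*(-(2 + 3)*5) = (((10 + 5) - 3)/9)*(-5*5) = ((15 - 3)*(1/9))*(-1*25) = (12*(1/9))*(-25) = (4/3)*(-25) = -100/3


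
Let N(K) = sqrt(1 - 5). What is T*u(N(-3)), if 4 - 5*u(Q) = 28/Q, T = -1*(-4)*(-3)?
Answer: -48/5 - 168*I/5 ≈ -9.6 - 33.6*I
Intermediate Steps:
N(K) = 2*I (N(K) = sqrt(-4) = 2*I)
T = -12 (T = 4*(-3) = -12)
u(Q) = 4/5 - 28/(5*Q)
T*u(N(-3)) = -48*(-7 + 2*I)/(5*(2*I)) = -48*(-I/2)*(-7 + 2*I)/5 = -(-24)*I*(-7 + 2*I)/5 = 24*I*(-7 + 2*I)/5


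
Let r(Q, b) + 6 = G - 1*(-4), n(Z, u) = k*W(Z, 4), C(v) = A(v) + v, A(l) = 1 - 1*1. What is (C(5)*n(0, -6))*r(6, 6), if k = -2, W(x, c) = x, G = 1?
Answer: 0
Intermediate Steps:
A(l) = 0 (A(l) = 1 - 1 = 0)
C(v) = v (C(v) = 0 + v = v)
n(Z, u) = -2*Z
r(Q, b) = -1 (r(Q, b) = -6 + (1 - 1*(-4)) = -6 + (1 + 4) = -6 + 5 = -1)
(C(5)*n(0, -6))*r(6, 6) = (5*(-2*0))*(-1) = (5*0)*(-1) = 0*(-1) = 0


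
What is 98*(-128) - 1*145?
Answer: -12689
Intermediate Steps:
98*(-128) - 1*145 = -12544 - 145 = -12689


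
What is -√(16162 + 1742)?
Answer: -4*√1119 ≈ -133.81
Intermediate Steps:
-√(16162 + 1742) = -√17904 = -4*√1119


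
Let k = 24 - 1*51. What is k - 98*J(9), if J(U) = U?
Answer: -909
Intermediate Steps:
k = -27 (k = 24 - 51 = -27)
k - 98*J(9) = -27 - 98*9 = -27 - 882 = -909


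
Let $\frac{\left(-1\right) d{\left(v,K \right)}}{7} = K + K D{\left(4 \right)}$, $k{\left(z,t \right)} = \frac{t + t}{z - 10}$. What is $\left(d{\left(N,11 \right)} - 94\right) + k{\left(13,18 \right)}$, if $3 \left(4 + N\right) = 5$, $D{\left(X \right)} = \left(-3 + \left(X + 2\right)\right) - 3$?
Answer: $-159$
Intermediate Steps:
$k{\left(z,t \right)} = \frac{2 t}{-10 + z}$
$D{\left(X \right)} = -4 + X$ ($D{\left(X \right)} = \left(-3 + \left(2 + X\right)\right) - 3 = \left(-1 + X\right) - 3 = -4 + X$)
$N = - \frac{7}{3}$ ($N = -4 + \frac{1}{3} \cdot 5 = -4 + \frac{5}{3} = - \frac{7}{3} \approx -2.3333$)
$d{\left(v,K \right)} = - 7 K$ ($d{\left(v,K \right)} = - 7 \left(K + K \left(-4 + 4\right)\right) = - 7 \left(K + K 0\right) = - 7 \left(K + 0\right) = - 7 K$)
$\left(d{\left(N,11 \right)} - 94\right) + k{\left(13,18 \right)} = \left(\left(-7\right) 11 - 94\right) + 2 \cdot 18 \frac{1}{-10 + 13} = \left(-77 - 94\right) + 2 \cdot 18 \cdot \frac{1}{3} = -171 + 2 \cdot 18 \cdot \frac{1}{3} = -171 + 12 = -159$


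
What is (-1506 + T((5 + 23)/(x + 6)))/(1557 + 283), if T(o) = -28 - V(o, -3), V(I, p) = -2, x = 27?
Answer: -383/460 ≈ -0.83261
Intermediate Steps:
T(o) = -26 (T(o) = -28 - 1*(-2) = -28 + 2 = -26)
(-1506 + T((5 + 23)/(x + 6)))/(1557 + 283) = (-1506 - 26)/(1557 + 283) = -1532/1840 = -1532*1/1840 = -383/460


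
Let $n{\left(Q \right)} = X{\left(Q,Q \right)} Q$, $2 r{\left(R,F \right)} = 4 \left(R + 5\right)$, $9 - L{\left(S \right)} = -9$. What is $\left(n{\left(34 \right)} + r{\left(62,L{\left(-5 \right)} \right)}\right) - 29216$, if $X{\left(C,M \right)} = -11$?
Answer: $-29456$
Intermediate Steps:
$L{\left(S \right)} = 18$ ($L{\left(S \right)} = 9 - -9 = 9 + 9 = 18$)
$r{\left(R,F \right)} = 10 + 2 R$ ($r{\left(R,F \right)} = \frac{4 \left(R + 5\right)}{2} = \frac{4 \left(5 + R\right)}{2} = \frac{20 + 4 R}{2} = 10 + 2 R$)
$n{\left(Q \right)} = - 11 Q$
$\left(n{\left(34 \right)} + r{\left(62,L{\left(-5 \right)} \right)}\right) - 29216 = \left(\left(-11\right) 34 + \left(10 + 2 \cdot 62\right)\right) - 29216 = \left(-374 + \left(10 + 124\right)\right) - 29216 = \left(-374 + 134\right) - 29216 = -240 - 29216 = -29456$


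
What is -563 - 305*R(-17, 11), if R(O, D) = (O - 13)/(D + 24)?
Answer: -2111/7 ≈ -301.57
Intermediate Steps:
R(O, D) = (-13 + O)/(24 + D)
-563 - 305*R(-17, 11) = -563 - 305*(-13 - 17)/(24 + 11) = -563 - 305*(-30)/35 = -563 - 61*(-30)/7 = -563 - 305*(-6/7) = -563 + 1830/7 = -2111/7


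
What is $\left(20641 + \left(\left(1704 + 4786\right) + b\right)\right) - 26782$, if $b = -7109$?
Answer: $-6760$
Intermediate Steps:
$\left(20641 + \left(\left(1704 + 4786\right) + b\right)\right) - 26782 = \left(20641 + \left(\left(1704 + 4786\right) - 7109\right)\right) - 26782 = \left(20641 + \left(6490 - 7109\right)\right) - 26782 = \left(20641 - 619\right) - 26782 = 20022 - 26782 = -6760$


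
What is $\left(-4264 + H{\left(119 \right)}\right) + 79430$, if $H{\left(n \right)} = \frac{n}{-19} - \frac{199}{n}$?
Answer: $\frac{169932384}{2261} \approx 75158.0$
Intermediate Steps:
$H{\left(n \right)} = - \frac{199}{n} - \frac{n}{19}$ ($H{\left(n \right)} = n \left(- \frac{1}{19}\right) - \frac{199}{n} = - \frac{n}{19} - \frac{199}{n} = - \frac{199}{n} - \frac{n}{19}$)
$\left(-4264 + H{\left(119 \right)}\right) + 79430 = \left(-4264 - \left(\frac{119}{19} + \frac{199}{119}\right)\right) + 79430 = \left(-4264 - \frac{17942}{2261}\right) + 79430 = - \frac{9658846}{2261} + 79430 = \frac{169932384}{2261}$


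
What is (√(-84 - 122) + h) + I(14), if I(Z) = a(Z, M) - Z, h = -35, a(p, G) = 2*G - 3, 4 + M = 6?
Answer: -48 + I*√206 ≈ -48.0 + 14.353*I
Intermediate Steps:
M = 2 (M = -4 + 6 = 2)
a(p, G) = -3 + 2*G
I(Z) = 1 - Z (I(Z) = (-3 + 2*2) - Z = (-3 + 4) - Z = 1 - Z)
(√(-84 - 122) + h) + I(14) = (√(-84 - 122) - 35) + (1 - 1*14) = (√(-206) - 35) + (1 - 14) = (I*√206 - 35) - 13 = (-35 + I*√206) - 13 = -48 + I*√206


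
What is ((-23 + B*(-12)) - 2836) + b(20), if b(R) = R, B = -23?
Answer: -2563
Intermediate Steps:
((-23 + B*(-12)) - 2836) + b(20) = ((-23 - 23*(-12)) - 2836) + 20 = ((-23 + 276) - 2836) + 20 = (253 - 2836) + 20 = -2583 + 20 = -2563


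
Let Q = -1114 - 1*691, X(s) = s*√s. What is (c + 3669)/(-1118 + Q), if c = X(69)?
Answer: -3669/2923 - 69*√69/2923 ≈ -1.4513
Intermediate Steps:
X(s) = s^(3/2)
Q = -1805 (Q = -1114 - 691 = -1805)
c = 69*√69 (c = 69^(3/2) = 69*√69 ≈ 573.16)
(c + 3669)/(-1118 + Q) = (69*√69 + 3669)/(-1118 - 1805) = (3669 + 69*√69)/(-2923) = (3669 + 69*√69)*(-1/2923) = -3669/2923 - 69*√69/2923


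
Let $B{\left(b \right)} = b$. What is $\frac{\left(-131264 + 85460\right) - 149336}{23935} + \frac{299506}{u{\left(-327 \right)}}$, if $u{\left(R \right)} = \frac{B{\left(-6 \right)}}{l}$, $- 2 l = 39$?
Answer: $\frac{9319200887}{9574} \approx 9.7339 \cdot 10^{5}$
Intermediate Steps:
$l = - \frac{39}{2}$ ($l = \left(- \frac{1}{2}\right) 39 = - \frac{39}{2} \approx -19.5$)
$u{\left(R \right)} = \frac{4}{13}$ ($u{\left(R \right)} = - \frac{6}{- \frac{39}{2}} = \left(-6\right) \left(- \frac{2}{39}\right) = \frac{4}{13}$)
$\frac{\left(-131264 + 85460\right) - 149336}{23935} + \frac{299506}{u{\left(-327 \right)}} = \frac{\left(-131264 + 85460\right) - 149336}{23935} + \frac{299506}{\frac{4}{13}} = \left(-45804 - 149336\right) \frac{1}{23935} + 299506 \cdot \frac{13}{4} = \left(-195140\right) \frac{1}{23935} + \frac{1946789}{2} = - \frac{39028}{4787} + \frac{1946789}{2} = \frac{9319200887}{9574}$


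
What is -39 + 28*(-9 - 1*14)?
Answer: -683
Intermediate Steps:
-39 + 28*(-9 - 1*14) = -39 + 28*(-9 - 14) = -39 + 28*(-23) = -39 - 644 = -683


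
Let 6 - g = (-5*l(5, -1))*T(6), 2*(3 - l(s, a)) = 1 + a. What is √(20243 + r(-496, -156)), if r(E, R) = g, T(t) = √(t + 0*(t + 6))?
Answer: √(20249 + 15*√6) ≈ 142.43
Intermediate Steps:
l(s, a) = 5/2 - a/2 (l(s, a) = 3 - (1 + a)/2 = 3 + (-½ - a/2) = 5/2 - a/2)
T(t) = √t (T(t) = √(t + 0*(6 + t)) = √(t + 0) = √t)
g = 6 + 15*√6 (g = 6 - (-5*(5/2 - ½*(-1)))*√6 = 6 - (-5*(5/2 + ½))*√6 = 6 - (-5*3)*√6 = 6 - (-15)*√6 = 6 + 15*√6 ≈ 42.742)
r(E, R) = 6 + 15*√6
√(20243 + r(-496, -156)) = √(20243 + (6 + 15*√6)) = √(20249 + 15*√6)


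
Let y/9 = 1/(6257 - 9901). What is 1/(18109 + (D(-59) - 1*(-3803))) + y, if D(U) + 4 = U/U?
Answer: -193537/79836396 ≈ -0.0024242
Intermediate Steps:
D(U) = -3 (D(U) = -4 + U/U = -4 + 1 = -3)
y = -9/3644 (y = 9/(6257 - 9901) = 9/(-3644) = 9*(-1/3644) = -9/3644 ≈ -0.0024698)
1/(18109 + (D(-59) - 1*(-3803))) + y = 1/(18109 + (-3 - 1*(-3803))) - 9/3644 = 1/(18109 + (-3 + 3803)) - 9/3644 = 1/(18109 + 3800) - 9/3644 = 1/21909 - 9/3644 = -193537/79836396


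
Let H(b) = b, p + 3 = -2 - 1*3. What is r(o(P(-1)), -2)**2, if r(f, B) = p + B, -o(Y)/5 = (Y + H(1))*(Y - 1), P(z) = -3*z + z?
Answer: 100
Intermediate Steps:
p = -8 (p = -3 + (-2 - 1*3) = -3 + (-2 - 3) = -3 - 5 = -8)
P(z) = -2*z
o(Y) = -5*(1 + Y)*(-1 + Y) (o(Y) = -5*(Y + 1)*(Y - 1) = -5*(1 + Y)*(-1 + Y))
r(f, B) = -8 + B
r(o(P(-1)), -2)**2 = (-8 - 2)**2 = (-10)**2 = 100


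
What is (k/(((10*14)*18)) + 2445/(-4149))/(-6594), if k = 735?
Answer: 3293/72956016 ≈ 4.5137e-5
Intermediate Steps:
(k/(((10*14)*18)) + 2445/(-4149))/(-6594) = (735/(((10*14)*18)) + 2445/(-4149))/(-6594) = (735/((140*18)) + 2445*(-1/4149))*(-1/6594) = (735/2520 - 815/1383)*(-1/6594) = (735*(1/2520) - 815/1383)*(-1/6594) = (7/24 - 815/1383)*(-1/6594) = -3293/11064*(-1/6594) = 3293/72956016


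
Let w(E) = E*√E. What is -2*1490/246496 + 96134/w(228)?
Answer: -745/61624 + 48067*√57/12996 ≈ 27.912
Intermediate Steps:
w(E) = E^(3/2)
-2*1490/246496 + 96134/w(228) = -2*1490/246496 + 96134/(228^(3/2)) = -2980*1/246496 + 96134/((456*√57)) = -745/61624 + 96134*(√57/25992) = -745/61624 + 48067*√57/12996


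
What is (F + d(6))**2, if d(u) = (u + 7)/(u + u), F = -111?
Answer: 1739761/144 ≈ 12082.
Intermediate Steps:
d(u) = (7 + u)/(2*u) (d(u) = (7 + u)/((2*u)) = (7 + u)*(1/(2*u)) = (7 + u)/(2*u))
(F + d(6))**2 = (-111 + (1/2)*(7 + 6)/6)**2 = (-111 + (1/2)*(1/6)*13)**2 = (-111 + 13/12)**2 = (-1319/12)**2 = 1739761/144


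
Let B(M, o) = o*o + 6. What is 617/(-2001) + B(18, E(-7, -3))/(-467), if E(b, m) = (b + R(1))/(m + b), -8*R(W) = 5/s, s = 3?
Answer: -5782746643/17941766400 ≈ -0.32231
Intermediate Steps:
R(W) = -5/24 (R(W) = -5/(8*3) = -1/8*5/3 = -5/24)
E(b, m) = (-5/24 + b)/(b + m) (E(b, m) = (b - 5/24)/(m + b) = (-5/24 + b)/(b + m))
B(M, o) = 6 + o**2 (B(M, o) = o**2 + 6 = 6 + o**2)
617/(-2001) + B(18, E(-7, -3))/(-467) = 617/(-2001) + (6 + ((-5/24 - 7)/(-7 - 3))**2)/(-467) = 617*(-1/2001) + (6 + (-173/24/(-10))**2)*(-1/467) = -617/2001 + (6 + (-1/10*(-173/24))**2)*(-1/467) = -617/2001 + (6 + (173/240)**2)*(-1/467) = -617/2001 + (6 + 29929/57600)*(-1/467) = -617/2001 + (375529/57600)*(-1/467) = -617/2001 - 375529/26899200 = -5782746643/17941766400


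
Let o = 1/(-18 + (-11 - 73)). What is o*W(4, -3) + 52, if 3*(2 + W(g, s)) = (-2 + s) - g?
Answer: 5309/102 ≈ 52.049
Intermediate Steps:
W(g, s) = -8/3 - g/3 + s/3 (W(g, s) = -2 + ((-2 + s) - g)/3 = -2 + (-2 + s - g)/3 = -2 + (-⅔ - g/3 + s/3) = -8/3 - g/3 + s/3)
o = -1/102 (o = 1/(-18 - 84) = 1/(-102) = -1/102 ≈ -0.0098039)
o*W(4, -3) + 52 = -(-8/3 - ⅓*4 + (⅓)*(-3))/102 + 52 = -(-8/3 - 4/3 - 1)/102 + 52 = -1/102*(-5) + 52 = 5/102 + 52 = 5309/102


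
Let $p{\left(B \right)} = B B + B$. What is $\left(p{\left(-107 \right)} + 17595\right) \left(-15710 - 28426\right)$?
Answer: $-1277163432$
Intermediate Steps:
$p{\left(B \right)} = B + B^{2}$ ($p{\left(B \right)} = B^{2} + B = B + B^{2}$)
$\left(p{\left(-107 \right)} + 17595\right) \left(-15710 - 28426\right) = \left(- 107 \left(1 - 107\right) + 17595\right) \left(-15710 - 28426\right) = \left(\left(-107\right) \left(-106\right) + 17595\right) \left(-44136\right) = \left(11342 + 17595\right) \left(-44136\right) = 28937 \left(-44136\right) = -1277163432$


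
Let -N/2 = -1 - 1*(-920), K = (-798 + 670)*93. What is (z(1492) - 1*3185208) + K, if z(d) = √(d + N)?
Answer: -3197112 + I*√346 ≈ -3.1971e+6 + 18.601*I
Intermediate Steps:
K = -11904 (K = -128*93 = -11904)
N = -1838 (N = -2*(-1 - 1*(-920)) = -2*(-1 + 920) = -2*919 = -1838)
z(d) = √(-1838 + d) (z(d) = √(d - 1838) = √(-1838 + d))
(z(1492) - 1*3185208) + K = (√(-1838 + 1492) - 1*3185208) - 11904 = (√(-346) - 3185208) - 11904 = (I*√346 - 3185208) - 11904 = (-3185208 + I*√346) - 11904 = -3197112 + I*√346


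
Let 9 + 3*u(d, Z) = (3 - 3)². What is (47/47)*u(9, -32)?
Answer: -3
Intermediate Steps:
u(d, Z) = -3 (u(d, Z) = -3 + (3 - 3)²/3 = -3 + (⅓)*0² = -3 + (⅓)*0 = -3 + 0 = -3)
(47/47)*u(9, -32) = (47/47)*(-3) = (47*(1/47))*(-3) = 1*(-3) = -3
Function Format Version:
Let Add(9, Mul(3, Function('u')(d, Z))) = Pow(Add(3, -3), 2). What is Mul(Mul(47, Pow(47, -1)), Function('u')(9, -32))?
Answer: -3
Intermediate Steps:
Function('u')(d, Z) = -3 (Function('u')(d, Z) = Add(-3, Mul(Rational(1, 3), Pow(Add(3, -3), 2))) = Add(-3, Mul(Rational(1, 3), Pow(0, 2))) = Add(-3, Mul(Rational(1, 3), 0)) = Add(-3, 0) = -3)
Mul(Mul(47, Pow(47, -1)), Function('u')(9, -32)) = Mul(Mul(47, Pow(47, -1)), -3) = Mul(Mul(47, Rational(1, 47)), -3) = Mul(1, -3) = -3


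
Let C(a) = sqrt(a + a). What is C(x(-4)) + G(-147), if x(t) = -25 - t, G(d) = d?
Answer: -147 + I*sqrt(42) ≈ -147.0 + 6.4807*I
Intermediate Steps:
C(a) = sqrt(2)*sqrt(a) (C(a) = sqrt(2*a) = sqrt(2)*sqrt(a))
C(x(-4)) + G(-147) = sqrt(2)*sqrt(-25 - 1*(-4)) - 147 = sqrt(2)*sqrt(-25 + 4) - 147 = sqrt(2)*sqrt(-21) - 147 = sqrt(2)*(I*sqrt(21)) - 147 = I*sqrt(42) - 147 = -147 + I*sqrt(42)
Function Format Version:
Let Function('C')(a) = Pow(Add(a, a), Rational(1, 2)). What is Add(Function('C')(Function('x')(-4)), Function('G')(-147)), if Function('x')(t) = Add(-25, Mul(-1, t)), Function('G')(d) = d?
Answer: Add(-147, Mul(I, Pow(42, Rational(1, 2)))) ≈ Add(-147.00, Mul(6.4807, I))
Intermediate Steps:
Function('C')(a) = Mul(Pow(2, Rational(1, 2)), Pow(a, Rational(1, 2))) (Function('C')(a) = Pow(Mul(2, a), Rational(1, 2)) = Mul(Pow(2, Rational(1, 2)), Pow(a, Rational(1, 2))))
Add(Function('C')(Function('x')(-4)), Function('G')(-147)) = Add(Mul(Pow(2, Rational(1, 2)), Pow(Add(-25, Mul(-1, -4)), Rational(1, 2))), -147) = Add(Mul(Pow(2, Rational(1, 2)), Pow(Add(-25, 4), Rational(1, 2))), -147) = Add(Mul(Pow(2, Rational(1, 2)), Pow(-21, Rational(1, 2))), -147) = Add(Mul(Pow(2, Rational(1, 2)), Mul(I, Pow(21, Rational(1, 2)))), -147) = Add(Mul(I, Pow(42, Rational(1, 2))), -147) = Add(-147, Mul(I, Pow(42, Rational(1, 2))))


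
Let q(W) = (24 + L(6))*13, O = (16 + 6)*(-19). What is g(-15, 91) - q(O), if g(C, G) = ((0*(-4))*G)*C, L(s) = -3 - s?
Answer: -195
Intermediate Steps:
O = -418 (O = 22*(-19) = -418)
q(W) = 195 (q(W) = (24 + (-3 - 1*6))*13 = (24 + (-3 - 6))*13 = (24 - 9)*13 = 15*13 = 195)
g(C, G) = 0 (g(C, G) = (0*G)*C = 0*C = 0)
g(-15, 91) - q(O) = 0 - 1*195 = 0 - 195 = -195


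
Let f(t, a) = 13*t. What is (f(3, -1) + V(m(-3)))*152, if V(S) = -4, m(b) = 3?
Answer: 5320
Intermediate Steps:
(f(3, -1) + V(m(-3)))*152 = (13*3 - 4)*152 = (39 - 4)*152 = 35*152 = 5320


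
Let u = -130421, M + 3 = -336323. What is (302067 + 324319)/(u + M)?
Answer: -626386/466747 ≈ -1.3420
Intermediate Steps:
M = -336326 (M = -3 - 336323 = -336326)
(302067 + 324319)/(u + M) = (302067 + 324319)/(-130421 - 336326) = 626386/(-466747) = 626386*(-1/466747) = -626386/466747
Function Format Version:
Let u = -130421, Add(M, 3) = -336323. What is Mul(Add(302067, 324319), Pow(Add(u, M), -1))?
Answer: Rational(-626386, 466747) ≈ -1.3420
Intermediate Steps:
M = -336326 (M = Add(-3, -336323) = -336326)
Mul(Add(302067, 324319), Pow(Add(u, M), -1)) = Mul(Add(302067, 324319), Pow(Add(-130421, -336326), -1)) = Mul(626386, Pow(-466747, -1)) = Mul(626386, Rational(-1, 466747)) = Rational(-626386, 466747)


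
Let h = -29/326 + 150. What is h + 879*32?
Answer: 9218599/326 ≈ 28278.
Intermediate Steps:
h = 48871/326 (h = -29*1/326 + 150 = -29/326 + 150 = 48871/326 ≈ 149.91)
h + 879*32 = 48871/326 + 879*32 = 48871/326 + 28128 = 9218599/326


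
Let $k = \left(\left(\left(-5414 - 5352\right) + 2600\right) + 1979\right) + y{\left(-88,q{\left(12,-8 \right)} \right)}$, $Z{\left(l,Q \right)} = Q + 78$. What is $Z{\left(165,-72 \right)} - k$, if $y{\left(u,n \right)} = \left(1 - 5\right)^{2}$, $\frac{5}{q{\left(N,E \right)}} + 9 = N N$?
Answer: $6177$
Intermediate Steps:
$Z{\left(l,Q \right)} = 78 + Q$
$q{\left(N,E \right)} = \frac{5}{-9 + N^{2}}$ ($q{\left(N,E \right)} = \frac{5}{-9 + N N} = \frac{5}{-9 + N^{2}}$)
$y{\left(u,n \right)} = 16$ ($y{\left(u,n \right)} = \left(-4\right)^{2} = 16$)
$k = -6171$ ($k = \left(\left(\left(-5414 - 5352\right) + 2600\right) + 1979\right) + 16 = \left(\left(-10766 + 2600\right) + 1979\right) + 16 = \left(-8166 + 1979\right) + 16 = -6187 + 16 = -6171$)
$Z{\left(165,-72 \right)} - k = \left(78 - 72\right) - -6171 = 6 + 6171 = 6177$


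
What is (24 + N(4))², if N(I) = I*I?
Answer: 1600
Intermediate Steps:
N(I) = I²
(24 + N(4))² = (24 + 4²)² = (24 + 16)² = 40² = 1600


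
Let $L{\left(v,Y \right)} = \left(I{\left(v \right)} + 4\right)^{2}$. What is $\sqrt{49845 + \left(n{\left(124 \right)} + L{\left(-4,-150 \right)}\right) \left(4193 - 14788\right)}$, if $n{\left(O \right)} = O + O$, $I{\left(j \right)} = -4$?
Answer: $i \sqrt{2577715} \approx 1605.5 i$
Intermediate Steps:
$n{\left(O \right)} = 2 O$
$L{\left(v,Y \right)} = 0$ ($L{\left(v,Y \right)} = \left(-4 + 4\right)^{2} = 0^{2} = 0$)
$\sqrt{49845 + \left(n{\left(124 \right)} + L{\left(-4,-150 \right)}\right) \left(4193 - 14788\right)} = \sqrt{49845 + \left(2 \cdot 124 + 0\right) \left(4193 - 14788\right)} = \sqrt{49845 + \left(248 + 0\right) \left(-10595\right)} = \sqrt{49845 + 248 \left(-10595\right)} = \sqrt{49845 - 2627560} = \sqrt{-2577715} = i \sqrt{2577715}$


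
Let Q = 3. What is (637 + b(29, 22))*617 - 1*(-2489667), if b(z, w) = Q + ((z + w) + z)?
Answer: 2933907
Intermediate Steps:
b(z, w) = 3 + w + 2*z (b(z, w) = 3 + ((z + w) + z) = 3 + ((w + z) + z) = 3 + (w + 2*z) = 3 + w + 2*z)
(637 + b(29, 22))*617 - 1*(-2489667) = (637 + (3 + 22 + 2*29))*617 - 1*(-2489667) = (637 + (3 + 22 + 58))*617 + 2489667 = (637 + 83)*617 + 2489667 = 720*617 + 2489667 = 444240 + 2489667 = 2933907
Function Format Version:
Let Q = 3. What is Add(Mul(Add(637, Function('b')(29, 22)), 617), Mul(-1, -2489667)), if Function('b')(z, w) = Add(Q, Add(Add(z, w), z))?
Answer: 2933907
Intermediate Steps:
Function('b')(z, w) = Add(3, w, Mul(2, z)) (Function('b')(z, w) = Add(3, Add(Add(z, w), z)) = Add(3, Add(Add(w, z), z)) = Add(3, Add(w, Mul(2, z))) = Add(3, w, Mul(2, z)))
Add(Mul(Add(637, Function('b')(29, 22)), 617), Mul(-1, -2489667)) = Add(Mul(Add(637, Add(3, 22, Mul(2, 29))), 617), Mul(-1, -2489667)) = Add(Mul(Add(637, Add(3, 22, 58)), 617), 2489667) = Add(Mul(Add(637, 83), 617), 2489667) = Add(Mul(720, 617), 2489667) = Add(444240, 2489667) = 2933907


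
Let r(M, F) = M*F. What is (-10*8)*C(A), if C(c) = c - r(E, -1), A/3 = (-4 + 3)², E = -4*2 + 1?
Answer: 320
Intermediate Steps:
E = -7 (E = -8 + 1 = -7)
A = 3 (A = 3*(-4 + 3)² = 3*(-1)² = 3*1 = 3)
r(M, F) = F*M
C(c) = -7 + c (C(c) = c - (-1)*(-7) = c - 1*7 = c - 7 = -7 + c)
(-10*8)*C(A) = (-10*8)*(-7 + 3) = -80*(-4) = 320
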